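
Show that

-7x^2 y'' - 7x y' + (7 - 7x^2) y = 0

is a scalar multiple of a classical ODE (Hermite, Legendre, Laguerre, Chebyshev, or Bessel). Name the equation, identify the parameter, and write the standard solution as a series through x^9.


All three coefficients share the factor -7; dividing through by -7 gives  x^2 y'' + x y' + (x^2 - 1) y = 0.
This matches the Bessel equation x^2 y'' + x y' + (x^2 - nu^2) y = 0 with nu^2 = 1, so nu = 1; the solution bounded at x = 0 is J_1(x).
Frobenius at x = 0: indicial roots ±nu; for r = nu the recurrence k(k + 2nu) c_k = -c_{k-2} gives the standard series J_nu(x) = sum_{k>=0} (-1)^k / (k! (k+nu)!) (x/2)^(2k+nu). Evaluate the first 5 terms:
  k = 0: (-1)^0 / (0! * 1! * 2^1) x^1 = 1/(1*1*2) x^1 = (1/2) x^1
  k = 1: (-1)^1 / (1! * 2! * 2^3) x^3 = -1/(1*2*8) x^3 = (-1/16) x^3
  k = 2: (-1)^2 / (2! * 3! * 2^5) x^5 = 1/(2*6*32) x^5 = (1/384) x^5
  k = 3: (-1)^3 / (3! * 4! * 2^7) x^7 = -1/(6*24*128) x^7 = (-1/18432) x^7
  k = 4: (-1)^4 / (4! * 5! * 2^9) x^9 = 1/(24*120*512) x^9 = (1/1474560) x^9
Hence J_1(x) = x^9/1474560 - x^7/18432 + x^5/384 - x^3/16 + x/2 + ....

J_1(x); series = x^9/1474560 - x^7/18432 + x^5/384 - x^3/16 + x/2


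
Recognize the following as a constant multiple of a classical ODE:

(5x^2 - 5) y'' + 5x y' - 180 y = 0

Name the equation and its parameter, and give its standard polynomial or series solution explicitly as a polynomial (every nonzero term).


All three coefficients share the factor -5; dividing through by -5 gives  (1 - x^2) y'' - x y' + 36 y = 0.
This matches the Chebyshev equation (1 - x^2) y'' - x y' + n^2 y = 0 (note the -x y' term, not -2x y') with n^2 = 36, so n = 6; the polynomial solution is T_6(x).
With y = sum_k a_k x^k, matching x^k gives (k+2)(k+1) a_{k+2} = (k^2 - n^2) a_k = (k - 6)(k + 6) a_k. The right side vanishes at k = 6, so the series with the parity of 6 terminates at degree 6.
Standard normalization: leading coefficient of T_n is 2^(n-1), so a_6 = 2^5 = 32. Work downward with a_k = (k+1)(k+2) a_{k+2} / ((k - 6)(k + 6)):
  a_4 = (5)(6)(32) / ((4 - 6)(4 + 6)) = 960/(-20) = -48
  a_2 = (3)(4)(-48) / ((2 - 6)(2 + 6)) = -576/(-32) = 18
  a_0 = (1)(2)(18) / ((0 - 6)(0 + 6)) = 36/(-36) = -1
Hence T_6(x) = 32 x^6 - 48 x^4 + 18 x^2 - 1.

T_6(x); series = 32 x^6 - 48 x^4 + 18 x^2 - 1


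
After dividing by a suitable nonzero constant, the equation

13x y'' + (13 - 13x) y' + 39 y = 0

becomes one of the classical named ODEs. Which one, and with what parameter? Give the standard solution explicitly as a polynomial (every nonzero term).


All three coefficients share the factor 13; dividing through by 13 gives  x y'' + (1 - x) y' + 3 y = 0.
This matches the Laguerre equation x y'' + (1 - x) y' + n y = 0 with n = 3; the polynomial solution is L_3(x).
With y = sum_k a_k x^k, matching x^k gives (k+1)k a_{k+1} + (k+1) a_{k+1} - k a_k + n a_k = 0, i.e. (k+1)^2 a_{k+1} = (k - n) a_k = (k - 3) a_k. The right side vanishes at k = 3, so the series terminates at degree 3.
Standard normalization L_n(0) = 1 gives a_0 = 1. Work upward with a_{k+1} = (k - 3) a_k / (k+1)^2:
  a_1 = (0 - 3)(1) / 1^2 = -3/1 = -3
  a_2 = (1 - 3)(-3) / 2^2 = 6/4 = 3/2
  a_3 = (2 - 3)(3/2) / 3^2 = (-3/2)/9 = -1/6
Hence L_3(x) = -x^3/6 + 3 x^2/2 - 3 x + 1.

L_3(x); series = -x^3/6 + 3 x^2/2 - 3 x + 1


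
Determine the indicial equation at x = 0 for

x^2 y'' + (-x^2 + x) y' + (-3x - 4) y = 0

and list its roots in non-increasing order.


Divide by x^2 to reach normal form y'' + P_1(x) y' + P_2(x) y = 0 with P_1(x) = -1 + 1/x and P_2(x) = -3/x - 4/x^2.
x = 0 is a singular point because the y'-coefficient -1 + 1/x has a pole at x = 0 and the y-coefficient -3/x - 4/x^2 has a pole at x = 0.
It is a regular singular point because x P_1(x) = p(x) = 1 - x and x^2 P_2(x) = q(x) = -3x - 4 are polynomials, hence analytic at x = 0.
p(0) = 1,  q(0) = -4.
Indicial equation: r(r-1) + p(0) r + q(0) = 0, i.e. r^2 + (p(0) - 1) r + q(0) = 0, i.e. r^2 - 4 = 0.
Discriminant: (0)^2 - 4(-4) = 16, so r = (0 ± 4)/2.
Solving: r_1 = 2, r_2 = -2.

indicial: r^2 - 4 = 0; roots r_1 = 2, r_2 = -2


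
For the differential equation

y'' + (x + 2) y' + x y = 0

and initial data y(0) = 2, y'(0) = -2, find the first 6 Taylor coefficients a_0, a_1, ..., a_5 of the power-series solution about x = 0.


Ansatz: y(x) = sum_{n>=0} a_n x^n, so y'(x) = sum_{n>=1} n a_n x^(n-1) and y''(x) = sum_{n>=2} n(n-1) a_n x^(n-2).
Substitute into P(x) y'' + Q(x) y' + R(x) y = 0 with P(x) = 1, Q(x) = x + 2, R(x) = x, and match powers of x.
Initial conditions: a_0 = 2, a_1 = -2.
Setting the coefficient of each power of x to zero and solving order by order (substituting the coefficients already found):
  x^0: 2 a_2 + 2 a_1 = 0  ->  2 a_2 = -2 a_1 = 4  ->  a_2 = 2
  x^1: 6 a_3 + 4 a_2 + a_1 + a_0 = 0  ->  6 a_3 = -4 a_2 - a_1 - a_0 = -8  ->  a_3 = -4/3
  x^2: 12 a_4 + 6 a_3 + 2 a_2 + a_1 = 0  ->  12 a_4 = -6 a_3 - 2 a_2 - a_1 = 6  ->  a_4 = 1/2
  x^3: 20 a_5 + 8 a_4 + 3 a_3 + a_2 = 0  ->  20 a_5 = -8 a_4 - 3 a_3 - a_2 = -2  ->  a_5 = -1/10
Truncated series: y(x) = 2 - 2 x + 2 x^2 - (4/3) x^3 + (1/2) x^4 - (1/10) x^5 + O(x^6).

a_0 = 2; a_1 = -2; a_2 = 2; a_3 = -4/3; a_4 = 1/2; a_5 = -1/10


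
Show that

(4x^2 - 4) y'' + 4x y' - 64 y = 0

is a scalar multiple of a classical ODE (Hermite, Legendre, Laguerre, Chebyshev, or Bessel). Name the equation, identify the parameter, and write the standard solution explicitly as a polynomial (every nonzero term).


All three coefficients share the factor -4; dividing through by -4 gives  (1 - x^2) y'' - x y' + 16 y = 0.
This matches the Chebyshev equation (1 - x^2) y'' - x y' + n^2 y = 0 (note the -x y' term, not -2x y') with n^2 = 16, so n = 4; the polynomial solution is T_4(x).
With y = sum_k a_k x^k, matching x^k gives (k+2)(k+1) a_{k+2} = (k^2 - n^2) a_k = (k - 4)(k + 4) a_k. The right side vanishes at k = 4, so the series with the parity of 4 terminates at degree 4.
Standard normalization: leading coefficient of T_n is 2^(n-1), so a_4 = 2^3 = 8. Work downward with a_k = (k+1)(k+2) a_{k+2} / ((k - 4)(k + 4)):
  a_2 = (3)(4)(8) / ((2 - 4)(2 + 4)) = 96/(-12) = -8
  a_0 = (1)(2)(-8) / ((0 - 4)(0 + 4)) = -16/(-16) = 1
Hence T_4(x) = 8 x^4 - 8 x^2 + 1.

T_4(x); series = 8 x^4 - 8 x^2 + 1


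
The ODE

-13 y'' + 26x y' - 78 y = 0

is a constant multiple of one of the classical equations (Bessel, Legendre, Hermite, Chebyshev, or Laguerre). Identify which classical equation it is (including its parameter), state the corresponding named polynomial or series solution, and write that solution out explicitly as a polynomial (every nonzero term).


All three coefficients share the factor -13; dividing through by -13 gives  y'' - 2x y' + 6 y = 0.
This matches the Hermite equation y'' - 2x y' + 2n y = 0 with 2n = 6, so n = 3; the polynomial solution is H_3(x).
With y = sum_k a_k x^k, matching x^k gives (k+2)(k+1) a_{k+2} = 2(k - n) a_k = 2(k - 3) a_k. The right side vanishes at k = 3, so the series with the parity of 3 terminates at degree 3.
Standard normalization: leading coefficient of H_n is 2^n, so a_3 = 2^3 = 8. Work downward with a_k = (k+1)(k+2) a_{k+2} / (2(k - n)):
  a_1 = (2)(3)(8) / (2(1 - 3)) = 48/(-4) = -12
Hence H_3(x) = 8 x^3 - 12 x.

H_3(x); series = 8 x^3 - 12 x


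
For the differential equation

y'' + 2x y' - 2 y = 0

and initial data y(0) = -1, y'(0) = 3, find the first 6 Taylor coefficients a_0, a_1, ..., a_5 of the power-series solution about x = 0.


Ansatz: y(x) = sum_{n>=0} a_n x^n, so y'(x) = sum_{n>=1} n a_n x^(n-1) and y''(x) = sum_{n>=2} n(n-1) a_n x^(n-2).
Substitute into P(x) y'' + Q(x) y' + R(x) y = 0 with P(x) = 1, Q(x) = 2x, R(x) = -2, and match powers of x.
Initial conditions: a_0 = -1, a_1 = 3.
Setting the coefficient of each power of x to zero and solving order by order (substituting the coefficients already found):
  x^0: 2 a_2 - 2 a_0 = 0  ->  2 a_2 = 2 a_0 = -2  ->  a_2 = -1
  x^1: 6 a_3 = 0  ->  a_3 = 0
  x^2: 12 a_4 + 2 a_2 = 0  ->  12 a_4 = -2 a_2 = 2  ->  a_4 = 1/6
  x^3: 20 a_5 + 4 a_3 = 0  ->  20 a_5 = -4 a_3 = 0  ->  a_5 = 0
Truncated series: y(x) = -1 + 3 x - x^2 + (1/6) x^4 + O(x^6).

a_0 = -1; a_1 = 3; a_2 = -1; a_3 = 0; a_4 = 1/6; a_5 = 0


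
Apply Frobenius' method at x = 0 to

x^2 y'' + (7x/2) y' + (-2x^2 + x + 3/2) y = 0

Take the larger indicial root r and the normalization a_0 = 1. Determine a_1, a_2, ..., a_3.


Write in Frobenius form y'' + (p(x)/x) y' + (q(x)/x^2) y = 0:
  p(x) = 7/2,  q(x) = -2x^2 + x + 3/2.
Indicial equation: r(r-1) + (7/2) r + (3/2) = 0 -> roots r_1 = -1, r_2 = -3/2.
Take r = r_1 = -1. Let y(x) = x^r sum_{n>=0} a_n x^n with a_0 = 1.
Substitute y = x^r sum a_n x^n and match x^{r+n}. The recurrence is
  D(n) a_n + 1 a_{n-1} - 2 a_{n-2} = 0,  where D(n) = (r+n)(r+n-1) + (7/2)(r+n) + (3/2).
  a_n = [-1 a_{n-1} + 2 a_{n-2}] / D(n).
Since the indicial polynomial factors as (r - r_1)(r - r_2), D(n) = (r_1 + n - r_1)(r_1 + n - r_2) = n(n + 1/2).
Evaluating step by step (a_0 = 1):
  n = 1: D(1) = 1(1 + 1/2) = 3/2; numerator = -1(1) = -1; a_1 = (-1)/(3/2) = -2/3
  n = 2: D(2) = 2(2 + 1/2) = 5; numerator = -1(-2/3) + 2(1) = 8/3; a_2 = (8/3)/(5) = 8/15
  n = 3: D(3) = 3(3 + 1/2) = 21/2; numerator = -1(8/15) + 2(-2/3) = -28/15; a_3 = (-28/15)/(21/2) = -8/45

r = -1; a_0 = 1; a_1 = -2/3; a_2 = 8/15; a_3 = -8/45


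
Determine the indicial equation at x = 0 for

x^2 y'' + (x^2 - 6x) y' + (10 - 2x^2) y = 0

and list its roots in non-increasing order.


Divide by x^2 to reach normal form y'' + P_1(x) y' + P_2(x) y = 0 with P_1(x) = 1 - 6/x and P_2(x) = -2 + 10/x^2.
x = 0 is a singular point because the y'-coefficient 1 - 6/x has a pole at x = 0 and the y-coefficient -2 + 10/x^2 has a pole at x = 0.
It is a regular singular point because x P_1(x) = p(x) = x - 6 and x^2 P_2(x) = q(x) = 10 - 2x^2 are polynomials, hence analytic at x = 0.
p(0) = -6,  q(0) = 10.
Indicial equation: r(r-1) + p(0) r + q(0) = 0, i.e. r^2 + (p(0) - 1) r + q(0) = 0, i.e. r^2 - 7 r + 10 = 0.
Discriminant: (-7)^2 - 4(10) = 9, so r = (7 ± 3)/2.
Solving: r_1 = 5, r_2 = 2.

indicial: r^2 - 7 r + 10 = 0; roots r_1 = 5, r_2 = 2


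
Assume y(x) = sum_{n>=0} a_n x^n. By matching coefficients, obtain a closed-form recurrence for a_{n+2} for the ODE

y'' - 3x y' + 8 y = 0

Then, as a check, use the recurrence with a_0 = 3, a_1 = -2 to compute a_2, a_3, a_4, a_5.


Substitute y = sum_n a_n x^n.
y''(x) has coefficient (n+2)(n+1) a_{n+2} at x^n;
-3 x y'(x) has coefficient -3 n a_n at x^n (shift);
8 y(x) has coefficient 8 a_n at x^n.
Matching x^n: (n+2)(n+1) a_{n+2} + (-3n + 8) a_n = 0.
Thus a_{n+2} = (3n - 8) / ((n+1)(n+2)) * a_n.

Check with a_0 = 3, a_1 = -2 (apply the recurrence for n = 0, 1, 2, 3): a_0 = 3, a_1 = -2, a_2 = -12, a_3 = 5/3, a_4 = 2, a_5 = 1/12.

a_(n+2) = (3n - 8) / ((n+1)(n+2)) * a_n; check: a_0 = 3, a_1 = -2, a_2 = -12, a_3 = 5/3, a_4 = 2, a_5 = 1/12


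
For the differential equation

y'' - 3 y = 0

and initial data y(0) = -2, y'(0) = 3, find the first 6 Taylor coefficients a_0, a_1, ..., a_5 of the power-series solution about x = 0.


Ansatz: y(x) = sum_{n>=0} a_n x^n, so y'(x) = sum_{n>=1} n a_n x^(n-1) and y''(x) = sum_{n>=2} n(n-1) a_n x^(n-2).
Substitute into P(x) y'' + Q(x) y' + R(x) y = 0 with P(x) = 1, Q(x) = 0, R(x) = -3, and match powers of x.
Initial conditions: a_0 = -2, a_1 = 3.
Setting the coefficient of each power of x to zero and solving order by order (substituting the coefficients already found):
  x^0: 2 a_2 - 3 a_0 = 0  ->  2 a_2 = 3 a_0 = -6  ->  a_2 = -3
  x^1: 6 a_3 - 3 a_1 = 0  ->  6 a_3 = 3 a_1 = 9  ->  a_3 = 3/2
  x^2: 12 a_4 - 3 a_2 = 0  ->  12 a_4 = 3 a_2 = -9  ->  a_4 = -3/4
  x^3: 20 a_5 - 3 a_3 = 0  ->  20 a_5 = 3 a_3 = 9/2  ->  a_5 = 9/40
Truncated series: y(x) = -2 + 3 x - 3 x^2 + (3/2) x^3 - (3/4) x^4 + (9/40) x^5 + O(x^6).

a_0 = -2; a_1 = 3; a_2 = -3; a_3 = 3/2; a_4 = -3/4; a_5 = 9/40


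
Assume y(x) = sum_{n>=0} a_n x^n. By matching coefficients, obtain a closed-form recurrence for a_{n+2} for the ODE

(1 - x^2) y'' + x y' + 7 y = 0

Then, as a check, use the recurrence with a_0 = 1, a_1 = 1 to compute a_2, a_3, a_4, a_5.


Substitute y = sum_n a_n x^n.
(1 - 1 x^2) y'' contributes (n+2)(n+1) a_{n+2} - n(n-1) a_n at x^n.
x y'(x) contributes n a_n at x^n.
7 y(x) contributes 7 a_n at x^n.
Matching x^n: (n+2)(n+1) a_{n+2} + (-n(n-1) + n + 7) a_n = 0.
Thus a_{n+2} = (n(n-1) - n - 7) / ((n+1)(n+2)) * a_n.

Check with a_0 = 1, a_1 = 1 (apply the recurrence for n = 0, 1, 2, 3): a_0 = 1, a_1 = 1, a_2 = -7/2, a_3 = -4/3, a_4 = 49/24, a_5 = 4/15.

a_(n+2) = (n(n-1) - n - 7) / ((n+1)(n+2)) * a_n; check: a_0 = 1, a_1 = 1, a_2 = -7/2, a_3 = -4/3, a_4 = 49/24, a_5 = 4/15


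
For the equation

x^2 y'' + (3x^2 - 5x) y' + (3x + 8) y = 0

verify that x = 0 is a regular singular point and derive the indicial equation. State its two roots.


Divide by x^2 to reach normal form y'' + P_1(x) y' + P_2(x) y = 0 with P_1(x) = 3 - 5/x and P_2(x) = 3/x + 8/x^2.
x = 0 is a singular point because the y'-coefficient 3 - 5/x has a pole at x = 0 and the y-coefficient 3/x + 8/x^2 has a pole at x = 0.
It is a regular singular point because x P_1(x) = p(x) = 3x - 5 and x^2 P_2(x) = q(x) = 3x + 8 are polynomials, hence analytic at x = 0.
p(0) = -5,  q(0) = 8.
Indicial equation: r(r-1) + p(0) r + q(0) = 0, i.e. r^2 + (p(0) - 1) r + q(0) = 0, i.e. r^2 - 6 r + 8 = 0.
Discriminant: (-6)^2 - 4(8) = 4, so r = (6 ± 2)/2.
Solving: r_1 = 4, r_2 = 2.

indicial: r^2 - 6 r + 8 = 0; roots r_1 = 4, r_2 = 2


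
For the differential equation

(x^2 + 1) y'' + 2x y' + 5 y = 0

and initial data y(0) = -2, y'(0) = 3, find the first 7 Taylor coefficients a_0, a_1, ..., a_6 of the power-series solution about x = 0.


Ansatz: y(x) = sum_{n>=0} a_n x^n, so y'(x) = sum_{n>=1} n a_n x^(n-1) and y''(x) = sum_{n>=2} n(n-1) a_n x^(n-2).
Substitute into P(x) y'' + Q(x) y' + R(x) y = 0 with P(x) = x^2 + 1, Q(x) = 2x, R(x) = 5, and match powers of x.
Initial conditions: a_0 = -2, a_1 = 3.
Setting the coefficient of each power of x to zero and solving order by order (substituting the coefficients already found):
  x^0: 2 a_2 + 5 a_0 = 0  ->  2 a_2 = -5 a_0 = 10  ->  a_2 = 5
  x^1: 6 a_3 + 7 a_1 = 0  ->  6 a_3 = -7 a_1 = -21  ->  a_3 = -7/2
  x^2: 12 a_4 + 11 a_2 = 0  ->  12 a_4 = -11 a_2 = -55  ->  a_4 = -55/12
  x^3: 20 a_5 + 17 a_3 = 0  ->  20 a_5 = -17 a_3 = 119/2  ->  a_5 = 119/40
  x^4: 30 a_6 + 25 a_4 = 0  ->  30 a_6 = -25 a_4 = 1375/12  ->  a_6 = 275/72
Truncated series: y(x) = -2 + 3 x + 5 x^2 - (7/2) x^3 - (55/12) x^4 + (119/40) x^5 + (275/72) x^6 + O(x^7).

a_0 = -2; a_1 = 3; a_2 = 5; a_3 = -7/2; a_4 = -55/12; a_5 = 119/40; a_6 = 275/72


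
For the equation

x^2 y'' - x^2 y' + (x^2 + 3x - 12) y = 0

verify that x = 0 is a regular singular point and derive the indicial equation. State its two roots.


Divide by x^2 to reach normal form y'' + P_1(x) y' + P_2(x) y = 0 with P_1(x) = -1 and P_2(x) = 1 + 3/x - 12/x^2.
x = 0 is a singular point because the y-coefficient 1 + 3/x - 12/x^2 has a pole at x = 0.
It is a regular singular point because x P_1(x) = p(x) = -x and x^2 P_2(x) = q(x) = x^2 + 3x - 12 are polynomials, hence analytic at x = 0.
p(0) = 0,  q(0) = -12.
Indicial equation: r(r-1) + p(0) r + q(0) = 0, i.e. r^2 + (p(0) - 1) r + q(0) = 0, i.e. r^2 - 1 r - 12 = 0.
Discriminant: (-1)^2 - 4(-12) = 49, so r = (1 ± 7)/2.
Solving: r_1 = 4, r_2 = -3.

indicial: r^2 - 1 r - 12 = 0; roots r_1 = 4, r_2 = -3


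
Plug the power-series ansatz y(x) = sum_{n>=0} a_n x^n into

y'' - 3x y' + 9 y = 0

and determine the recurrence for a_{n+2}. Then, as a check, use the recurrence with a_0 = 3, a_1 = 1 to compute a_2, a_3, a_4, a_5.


Substitute y = sum_n a_n x^n.
y''(x) has coefficient (n+2)(n+1) a_{n+2} at x^n;
-3 x y'(x) has coefficient -3 n a_n at x^n (shift);
9 y(x) has coefficient 9 a_n at x^n.
Matching x^n: (n+2)(n+1) a_{n+2} + (-3n + 9) a_n = 0.
Thus a_{n+2} = (3n - 9) / ((n+1)(n+2)) * a_n.

Check with a_0 = 3, a_1 = 1 (apply the recurrence for n = 0, 1, 2, 3): a_0 = 3, a_1 = 1, a_2 = -27/2, a_3 = -1, a_4 = 27/8, a_5 = 0.

a_(n+2) = (3n - 9) / ((n+1)(n+2)) * a_n; check: a_0 = 3, a_1 = 1, a_2 = -27/2, a_3 = -1, a_4 = 27/8, a_5 = 0


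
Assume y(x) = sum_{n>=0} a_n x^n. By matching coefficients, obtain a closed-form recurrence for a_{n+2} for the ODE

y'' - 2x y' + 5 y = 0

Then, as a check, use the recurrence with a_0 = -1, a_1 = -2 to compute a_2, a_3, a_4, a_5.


Substitute y = sum_n a_n x^n.
y''(x) has coefficient (n+2)(n+1) a_{n+2} at x^n;
-2 x y'(x) has coefficient -2 n a_n at x^n (shift);
5 y(x) has coefficient 5 a_n at x^n.
Matching x^n: (n+2)(n+1) a_{n+2} + (-2n + 5) a_n = 0.
Thus a_{n+2} = (2n - 5) / ((n+1)(n+2)) * a_n.

Check with a_0 = -1, a_1 = -2 (apply the recurrence for n = 0, 1, 2, 3): a_0 = -1, a_1 = -2, a_2 = 5/2, a_3 = 1, a_4 = -5/24, a_5 = 1/20.

a_(n+2) = (2n - 5) / ((n+1)(n+2)) * a_n; check: a_0 = -1, a_1 = -2, a_2 = 5/2, a_3 = 1, a_4 = -5/24, a_5 = 1/20


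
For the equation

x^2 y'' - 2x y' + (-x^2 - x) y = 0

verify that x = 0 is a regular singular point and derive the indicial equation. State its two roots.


Divide by x^2 to reach normal form y'' + P_1(x) y' + P_2(x) y = 0 with P_1(x) = -2/x and P_2(x) = -1 - 1/x.
x = 0 is a singular point because the y'-coefficient -2/x has a pole at x = 0 and the y-coefficient -1 - 1/x has a pole at x = 0.
It is a regular singular point because x P_1(x) = p(x) = -2 and x^2 P_2(x) = q(x) = -x^2 - x are polynomials, hence analytic at x = 0.
p(0) = -2,  q(0) = 0.
Indicial equation: r(r-1) + p(0) r + q(0) = 0, i.e. r^2 + (p(0) - 1) r + q(0) = 0, i.e. r^2 - 3 r = 0.
Discriminant: (-3)^2 - 4(0) = 9, so r = (3 ± 3)/2.
Solving: r_1 = 3, r_2 = 0.

indicial: r^2 - 3 r = 0; roots r_1 = 3, r_2 = 0


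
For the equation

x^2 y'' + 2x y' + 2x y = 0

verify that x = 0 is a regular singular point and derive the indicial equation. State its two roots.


Divide by x^2 to reach normal form y'' + P_1(x) y' + P_2(x) y = 0 with P_1(x) = 2/x and P_2(x) = 2/x.
x = 0 is a singular point because the y'-coefficient 2/x has a pole at x = 0 and the y-coefficient 2/x has a pole at x = 0.
It is a regular singular point because x P_1(x) = p(x) = 2 and x^2 P_2(x) = q(x) = 2x are polynomials, hence analytic at x = 0.
p(0) = 2,  q(0) = 0.
Indicial equation: r(r-1) + p(0) r + q(0) = 0, i.e. r^2 + (p(0) - 1) r + q(0) = 0, i.e. r^2 + 1 r = 0.
Discriminant: (1)^2 - 4(0) = 1, so r = (-1 ± 1)/2.
Solving: r_1 = 0, r_2 = -1.

indicial: r^2 + 1 r = 0; roots r_1 = 0, r_2 = -1


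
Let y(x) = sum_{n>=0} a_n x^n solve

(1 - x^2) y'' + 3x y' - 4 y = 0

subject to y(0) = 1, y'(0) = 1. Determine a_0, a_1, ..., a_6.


Ansatz: y(x) = sum_{n>=0} a_n x^n, so y'(x) = sum_{n>=1} n a_n x^(n-1) and y''(x) = sum_{n>=2} n(n-1) a_n x^(n-2).
Substitute into P(x) y'' + Q(x) y' + R(x) y = 0 with P(x) = 1 - x^2, Q(x) = 3x, R(x) = -4, and match powers of x.
Initial conditions: a_0 = 1, a_1 = 1.
Setting the coefficient of each power of x to zero and solving order by order (substituting the coefficients already found):
  x^0: 2 a_2 - 4 a_0 = 0  ->  2 a_2 = 4 a_0 = 4  ->  a_2 = 2
  x^1: 6 a_3 - a_1 = 0  ->  6 a_3 = a_1 = 1  ->  a_3 = 1/6
  x^2: 12 a_4 = 0  ->  a_4 = 0
  x^3: 20 a_5 - a_3 = 0  ->  20 a_5 = a_3 = 1/6  ->  a_5 = 1/120
  x^4: 30 a_6 - 4 a_4 = 0  ->  30 a_6 = 4 a_4 = 0  ->  a_6 = 0
Truncated series: y(x) = 1 + x + 2 x^2 + (1/6) x^3 + (1/120) x^5 + O(x^7).

a_0 = 1; a_1 = 1; a_2 = 2; a_3 = 1/6; a_4 = 0; a_5 = 1/120; a_6 = 0


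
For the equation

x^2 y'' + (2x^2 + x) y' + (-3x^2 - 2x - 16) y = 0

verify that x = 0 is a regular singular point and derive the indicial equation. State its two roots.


Divide by x^2 to reach normal form y'' + P_1(x) y' + P_2(x) y = 0 with P_1(x) = 2 + 1/x and P_2(x) = -3 - 2/x - 16/x^2.
x = 0 is a singular point because the y'-coefficient 2 + 1/x has a pole at x = 0 and the y-coefficient -3 - 2/x - 16/x^2 has a pole at x = 0.
It is a regular singular point because x P_1(x) = p(x) = 2x + 1 and x^2 P_2(x) = q(x) = -3x^2 - 2x - 16 are polynomials, hence analytic at x = 0.
p(0) = 1,  q(0) = -16.
Indicial equation: r(r-1) + p(0) r + q(0) = 0, i.e. r^2 + (p(0) - 1) r + q(0) = 0, i.e. r^2 - 16 = 0.
Discriminant: (0)^2 - 4(-16) = 64, so r = (0 ± 8)/2.
Solving: r_1 = 4, r_2 = -4.

indicial: r^2 - 16 = 0; roots r_1 = 4, r_2 = -4


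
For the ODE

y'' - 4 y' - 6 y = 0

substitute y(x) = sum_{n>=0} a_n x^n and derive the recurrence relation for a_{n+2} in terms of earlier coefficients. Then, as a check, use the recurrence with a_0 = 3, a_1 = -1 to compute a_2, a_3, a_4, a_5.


Substitute y = sum_n a_n x^n.
y''(x) has coefficient (n+2)(n+1) a_{n+2} at x^n;
-4 y'(x) has coefficient -4 (n+1) a_{n+1} at x^n;
-6 y(x) has coefficient -6 a_n at x^n.
Matching x^n: (n+2)(n+1) a_{n+2} - 4 (n+1) a_{n+1} - 6 a_n = 0.
Thus a_{n+2} = [4 (n+1) a_{n+1} + 6 a_n] / ((n+1)(n+2)).

Check with a_0 = 3, a_1 = -1 (apply the recurrence for n = 0, 1, 2, 3): a_0 = 3, a_1 = -1, a_2 = 7, a_3 = 25/3, a_4 = 71/6, a_5 = 359/30.

a_(n+2) = [4 (n+1) a_(n+1) + 6 a_n] / ((n+1)(n+2)); check: a_0 = 3, a_1 = -1, a_2 = 7, a_3 = 25/3, a_4 = 71/6, a_5 = 359/30


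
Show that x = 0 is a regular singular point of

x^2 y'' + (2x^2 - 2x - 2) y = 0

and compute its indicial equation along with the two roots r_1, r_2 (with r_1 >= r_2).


Divide by x^2 to reach normal form y'' + P_1(x) y' + P_2(x) y = 0 with P_1(x) = 0 and P_2(x) = 2 - 2/x - 2/x^2.
x = 0 is a singular point because the y-coefficient 2 - 2/x - 2/x^2 has a pole at x = 0.
It is a regular singular point because x P_1(x) = p(x) = 0 and x^2 P_2(x) = q(x) = 2x^2 - 2x - 2 are polynomials, hence analytic at x = 0.
p(0) = 0,  q(0) = -2.
Indicial equation: r(r-1) + p(0) r + q(0) = 0, i.e. r^2 + (p(0) - 1) r + q(0) = 0, i.e. r^2 - 1 r - 2 = 0.
Discriminant: (-1)^2 - 4(-2) = 9, so r = (1 ± 3)/2.
Solving: r_1 = 2, r_2 = -1.

indicial: r^2 - 1 r - 2 = 0; roots r_1 = 2, r_2 = -1


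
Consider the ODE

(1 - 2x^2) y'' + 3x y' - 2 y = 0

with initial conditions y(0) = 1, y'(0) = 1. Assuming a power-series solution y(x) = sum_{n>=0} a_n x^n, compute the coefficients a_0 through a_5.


Ansatz: y(x) = sum_{n>=0} a_n x^n, so y'(x) = sum_{n>=1} n a_n x^(n-1) and y''(x) = sum_{n>=2} n(n-1) a_n x^(n-2).
Substitute into P(x) y'' + Q(x) y' + R(x) y = 0 with P(x) = 1 - 2x^2, Q(x) = 3x, R(x) = -2, and match powers of x.
Initial conditions: a_0 = 1, a_1 = 1.
Setting the coefficient of each power of x to zero and solving order by order (substituting the coefficients already found):
  x^0: 2 a_2 - 2 a_0 = 0  ->  2 a_2 = 2 a_0 = 2  ->  a_2 = 1
  x^1: 6 a_3 + a_1 = 0  ->  6 a_3 = -a_1 = -1  ->  a_3 = -1/6
  x^2: 12 a_4 = 0  ->  a_4 = 0
  x^3: 20 a_5 - 5 a_3 = 0  ->  20 a_5 = 5 a_3 = -5/6  ->  a_5 = -1/24
Truncated series: y(x) = 1 + x + x^2 - (1/6) x^3 - (1/24) x^5 + O(x^6).

a_0 = 1; a_1 = 1; a_2 = 1; a_3 = -1/6; a_4 = 0; a_5 = -1/24


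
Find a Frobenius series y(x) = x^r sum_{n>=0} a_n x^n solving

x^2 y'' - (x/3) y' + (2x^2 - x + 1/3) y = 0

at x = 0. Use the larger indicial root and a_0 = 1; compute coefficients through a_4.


Write in Frobenius form y'' + (p(x)/x) y' + (q(x)/x^2) y = 0:
  p(x) = -1/3,  q(x) = 2x^2 - x + 1/3.
Indicial equation: r(r-1) + (-1/3) r + (1/3) = 0 -> roots r_1 = 1, r_2 = 1/3.
Take r = r_1 = 1. Let y(x) = x^r sum_{n>=0} a_n x^n with a_0 = 1.
Substitute y = x^r sum a_n x^n and match x^{r+n}. The recurrence is
  D(n) a_n - 1 a_{n-1} + 2 a_{n-2} = 0,  where D(n) = (r+n)(r+n-1) + (-1/3)(r+n) + (1/3).
  a_n = [1 a_{n-1} - 2 a_{n-2}] / D(n).
Since the indicial polynomial factors as (r - r_1)(r - r_2), D(n) = (r_1 + n - r_1)(r_1 + n - r_2) = n(n + 2/3).
Evaluating step by step (a_0 = 1):
  n = 1: D(1) = 1(1 + 2/3) = 5/3; numerator = 1(1) = 1; a_1 = (1)/(5/3) = 3/5
  n = 2: D(2) = 2(2 + 2/3) = 16/3; numerator = 1(3/5) - 2(1) = -7/5; a_2 = (-7/5)/(16/3) = -21/80
  n = 3: D(3) = 3(3 + 2/3) = 11; numerator = 1(-21/80) - 2(3/5) = -117/80; a_3 = (-117/80)/(11) = -117/880
  n = 4: D(4) = 4(4 + 2/3) = 56/3; numerator = 1(-117/880) - 2(-21/80) = 69/176; a_4 = (69/176)/(56/3) = 207/9856

r = 1; a_0 = 1; a_1 = 3/5; a_2 = -21/80; a_3 = -117/880; a_4 = 207/9856


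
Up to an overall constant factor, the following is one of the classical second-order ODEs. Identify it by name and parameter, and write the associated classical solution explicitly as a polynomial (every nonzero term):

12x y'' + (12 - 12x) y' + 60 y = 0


All three coefficients share the factor 12; dividing through by 12 gives  x y'' + (1 - x) y' + 5 y = 0.
This matches the Laguerre equation x y'' + (1 - x) y' + n y = 0 with n = 5; the polynomial solution is L_5(x).
With y = sum_k a_k x^k, matching x^k gives (k+1)k a_{k+1} + (k+1) a_{k+1} - k a_k + n a_k = 0, i.e. (k+1)^2 a_{k+1} = (k - n) a_k = (k - 5) a_k. The right side vanishes at k = 5, so the series terminates at degree 5.
Standard normalization L_n(0) = 1 gives a_0 = 1. Work upward with a_{k+1} = (k - 5) a_k / (k+1)^2:
  a_1 = (0 - 5)(1) / 1^2 = -5/1 = -5
  a_2 = (1 - 5)(-5) / 2^2 = 20/4 = 5
  a_3 = (2 - 5)(5) / 3^2 = -15/9 = -5/3
  a_4 = (3 - 5)(-5/3) / 4^2 = (10/3)/16 = 5/24
  a_5 = (4 - 5)(5/24) / 5^2 = (-5/24)/25 = -1/120
Hence L_5(x) = -x^5/120 + 5 x^4/24 - 5 x^3/3 + 5 x^2 - 5 x + 1.

L_5(x); series = -x^5/120 + 5 x^4/24 - 5 x^3/3 + 5 x^2 - 5 x + 1


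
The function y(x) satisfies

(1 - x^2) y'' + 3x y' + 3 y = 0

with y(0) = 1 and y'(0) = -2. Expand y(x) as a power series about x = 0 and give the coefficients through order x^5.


Ansatz: y(x) = sum_{n>=0} a_n x^n, so y'(x) = sum_{n>=1} n a_n x^(n-1) and y''(x) = sum_{n>=2} n(n-1) a_n x^(n-2).
Substitute into P(x) y'' + Q(x) y' + R(x) y = 0 with P(x) = 1 - x^2, Q(x) = 3x, R(x) = 3, and match powers of x.
Initial conditions: a_0 = 1, a_1 = -2.
Setting the coefficient of each power of x to zero and solving order by order (substituting the coefficients already found):
  x^0: 2 a_2 + 3 a_0 = 0  ->  2 a_2 = -3 a_0 = -3  ->  a_2 = -3/2
  x^1: 6 a_3 + 6 a_1 = 0  ->  6 a_3 = -6 a_1 = 12  ->  a_3 = 2
  x^2: 12 a_4 + 7 a_2 = 0  ->  12 a_4 = -7 a_2 = 21/2  ->  a_4 = 7/8
  x^3: 20 a_5 + 6 a_3 = 0  ->  20 a_5 = -6 a_3 = -12  ->  a_5 = -3/5
Truncated series: y(x) = 1 - 2 x - (3/2) x^2 + 2 x^3 + (7/8) x^4 - (3/5) x^5 + O(x^6).

a_0 = 1; a_1 = -2; a_2 = -3/2; a_3 = 2; a_4 = 7/8; a_5 = -3/5


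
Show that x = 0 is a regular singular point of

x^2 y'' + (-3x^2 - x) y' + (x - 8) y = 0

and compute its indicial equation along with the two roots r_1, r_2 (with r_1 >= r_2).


Divide by x^2 to reach normal form y'' + P_1(x) y' + P_2(x) y = 0 with P_1(x) = -3 - 1/x and P_2(x) = 1/x - 8/x^2.
x = 0 is a singular point because the y'-coefficient -3 - 1/x has a pole at x = 0 and the y-coefficient 1/x - 8/x^2 has a pole at x = 0.
It is a regular singular point because x P_1(x) = p(x) = -3x - 1 and x^2 P_2(x) = q(x) = x - 8 are polynomials, hence analytic at x = 0.
p(0) = -1,  q(0) = -8.
Indicial equation: r(r-1) + p(0) r + q(0) = 0, i.e. r^2 + (p(0) - 1) r + q(0) = 0, i.e. r^2 - 2 r - 8 = 0.
Discriminant: (-2)^2 - 4(-8) = 36, so r = (2 ± 6)/2.
Solving: r_1 = 4, r_2 = -2.

indicial: r^2 - 2 r - 8 = 0; roots r_1 = 4, r_2 = -2


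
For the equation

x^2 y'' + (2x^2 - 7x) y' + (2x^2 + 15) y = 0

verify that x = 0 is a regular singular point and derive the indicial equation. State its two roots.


Divide by x^2 to reach normal form y'' + P_1(x) y' + P_2(x) y = 0 with P_1(x) = 2 - 7/x and P_2(x) = 2 + 15/x^2.
x = 0 is a singular point because the y'-coefficient 2 - 7/x has a pole at x = 0 and the y-coefficient 2 + 15/x^2 has a pole at x = 0.
It is a regular singular point because x P_1(x) = p(x) = 2x - 7 and x^2 P_2(x) = q(x) = 2x^2 + 15 are polynomials, hence analytic at x = 0.
p(0) = -7,  q(0) = 15.
Indicial equation: r(r-1) + p(0) r + q(0) = 0, i.e. r^2 + (p(0) - 1) r + q(0) = 0, i.e. r^2 - 8 r + 15 = 0.
Discriminant: (-8)^2 - 4(15) = 4, so r = (8 ± 2)/2.
Solving: r_1 = 5, r_2 = 3.

indicial: r^2 - 8 r + 15 = 0; roots r_1 = 5, r_2 = 3


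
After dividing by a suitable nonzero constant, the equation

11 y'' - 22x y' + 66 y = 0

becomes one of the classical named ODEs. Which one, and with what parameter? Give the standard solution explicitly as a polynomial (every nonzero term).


All three coefficients share the factor 11; dividing through by 11 gives  y'' - 2x y' + 6 y = 0.
This matches the Hermite equation y'' - 2x y' + 2n y = 0 with 2n = 6, so n = 3; the polynomial solution is H_3(x).
With y = sum_k a_k x^k, matching x^k gives (k+2)(k+1) a_{k+2} = 2(k - n) a_k = 2(k - 3) a_k. The right side vanishes at k = 3, so the series with the parity of 3 terminates at degree 3.
Standard normalization: leading coefficient of H_n is 2^n, so a_3 = 2^3 = 8. Work downward with a_k = (k+1)(k+2) a_{k+2} / (2(k - n)):
  a_1 = (2)(3)(8) / (2(1 - 3)) = 48/(-4) = -12
Hence H_3(x) = 8 x^3 - 12 x.

H_3(x); series = 8 x^3 - 12 x


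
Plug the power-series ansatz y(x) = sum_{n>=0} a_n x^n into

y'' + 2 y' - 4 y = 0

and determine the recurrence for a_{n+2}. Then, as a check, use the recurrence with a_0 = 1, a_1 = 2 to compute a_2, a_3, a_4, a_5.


Substitute y = sum_n a_n x^n.
y''(x) has coefficient (n+2)(n+1) a_{n+2} at x^n;
2 y'(x) has coefficient 2 (n+1) a_{n+1} at x^n;
-4 y(x) has coefficient -4 a_n at x^n.
Matching x^n: (n+2)(n+1) a_{n+2} + 2 (n+1) a_{n+1} - 4 a_n = 0.
Thus a_{n+2} = [-2 (n+1) a_{n+1} + 4 a_n] / ((n+1)(n+2)).

Check with a_0 = 1, a_1 = 2 (apply the recurrence for n = 0, 1, 2, 3): a_0 = 1, a_1 = 2, a_2 = 0, a_3 = 4/3, a_4 = -2/3, a_5 = 8/15.

a_(n+2) = [-2 (n+1) a_(n+1) + 4 a_n] / ((n+1)(n+2)); check: a_0 = 1, a_1 = 2, a_2 = 0, a_3 = 4/3, a_4 = -2/3, a_5 = 8/15


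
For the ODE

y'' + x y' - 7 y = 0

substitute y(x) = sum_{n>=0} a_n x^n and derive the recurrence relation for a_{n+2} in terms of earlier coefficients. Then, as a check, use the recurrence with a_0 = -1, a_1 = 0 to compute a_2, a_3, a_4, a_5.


Substitute y = sum_n a_n x^n.
y''(x) has coefficient (n+2)(n+1) a_{n+2} at x^n;
x y'(x) has coefficient n a_n at x^n (shift);
-7 y(x) has coefficient -7 a_n at x^n.
Matching x^n: (n+2)(n+1) a_{n+2} + (n - 7) a_n = 0.
Thus a_{n+2} = (-n + 7) / ((n+1)(n+2)) * a_n.

Check with a_0 = -1, a_1 = 0 (apply the recurrence for n = 0, 1, 2, 3): a_0 = -1, a_1 = 0, a_2 = -7/2, a_3 = 0, a_4 = -35/24, a_5 = 0.

a_(n+2) = (-n + 7) / ((n+1)(n+2)) * a_n; check: a_0 = -1, a_1 = 0, a_2 = -7/2, a_3 = 0, a_4 = -35/24, a_5 = 0


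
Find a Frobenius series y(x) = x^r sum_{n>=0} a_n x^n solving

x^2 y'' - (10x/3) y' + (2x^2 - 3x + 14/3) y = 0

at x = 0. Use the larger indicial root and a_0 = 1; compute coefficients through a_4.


Write in Frobenius form y'' + (p(x)/x) y' + (q(x)/x^2) y = 0:
  p(x) = -10/3,  q(x) = 2x^2 - 3x + 14/3.
Indicial equation: r(r-1) + (-10/3) r + (14/3) = 0 -> roots r_1 = 7/3, r_2 = 2.
Take r = r_1 = 7/3. Let y(x) = x^r sum_{n>=0} a_n x^n with a_0 = 1.
Substitute y = x^r sum a_n x^n and match x^{r+n}. The recurrence is
  D(n) a_n - 3 a_{n-1} + 2 a_{n-2} = 0,  where D(n) = (r+n)(r+n-1) + (-10/3)(r+n) + (14/3).
  a_n = [3 a_{n-1} - 2 a_{n-2}] / D(n).
Since the indicial polynomial factors as (r - r_1)(r - r_2), D(n) = (r_1 + n - r_1)(r_1 + n - r_2) = n(n + 1/3).
Evaluating step by step (a_0 = 1):
  n = 1: D(1) = 1(1 + 1/3) = 4/3; numerator = 3(1) = 3; a_1 = (3)/(4/3) = 9/4
  n = 2: D(2) = 2(2 + 1/3) = 14/3; numerator = 3(9/4) - 2(1) = 19/4; a_2 = (19/4)/(14/3) = 57/56
  n = 3: D(3) = 3(3 + 1/3) = 10; numerator = 3(57/56) - 2(9/4) = -81/56; a_3 = (-81/56)/(10) = -81/560
  n = 4: D(4) = 4(4 + 1/3) = 52/3; numerator = 3(-81/560) - 2(57/56) = -1383/560; a_4 = (-1383/560)/(52/3) = -4149/29120

r = 7/3; a_0 = 1; a_1 = 9/4; a_2 = 57/56; a_3 = -81/560; a_4 = -4149/29120


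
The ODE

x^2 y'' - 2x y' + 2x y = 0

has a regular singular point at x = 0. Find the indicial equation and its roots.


Divide by x^2 to reach normal form y'' + P_1(x) y' + P_2(x) y = 0 with P_1(x) = -2/x and P_2(x) = 2/x.
x = 0 is a singular point because the y'-coefficient -2/x has a pole at x = 0 and the y-coefficient 2/x has a pole at x = 0.
It is a regular singular point because x P_1(x) = p(x) = -2 and x^2 P_2(x) = q(x) = 2x are polynomials, hence analytic at x = 0.
p(0) = -2,  q(0) = 0.
Indicial equation: r(r-1) + p(0) r + q(0) = 0, i.e. r^2 + (p(0) - 1) r + q(0) = 0, i.e. r^2 - 3 r = 0.
Discriminant: (-3)^2 - 4(0) = 9, so r = (3 ± 3)/2.
Solving: r_1 = 3, r_2 = 0.

indicial: r^2 - 3 r = 0; roots r_1 = 3, r_2 = 0


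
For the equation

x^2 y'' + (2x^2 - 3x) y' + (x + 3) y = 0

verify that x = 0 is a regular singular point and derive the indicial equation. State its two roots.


Divide by x^2 to reach normal form y'' + P_1(x) y' + P_2(x) y = 0 with P_1(x) = 2 - 3/x and P_2(x) = 1/x + 3/x^2.
x = 0 is a singular point because the y'-coefficient 2 - 3/x has a pole at x = 0 and the y-coefficient 1/x + 3/x^2 has a pole at x = 0.
It is a regular singular point because x P_1(x) = p(x) = 2x - 3 and x^2 P_2(x) = q(x) = x + 3 are polynomials, hence analytic at x = 0.
p(0) = -3,  q(0) = 3.
Indicial equation: r(r-1) + p(0) r + q(0) = 0, i.e. r^2 + (p(0) - 1) r + q(0) = 0, i.e. r^2 - 4 r + 3 = 0.
Discriminant: (-4)^2 - 4(3) = 4, so r = (4 ± 2)/2.
Solving: r_1 = 3, r_2 = 1.

indicial: r^2 - 4 r + 3 = 0; roots r_1 = 3, r_2 = 1


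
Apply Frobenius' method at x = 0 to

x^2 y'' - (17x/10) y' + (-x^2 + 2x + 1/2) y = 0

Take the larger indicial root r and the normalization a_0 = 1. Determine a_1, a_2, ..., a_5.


Write in Frobenius form y'' + (p(x)/x) y' + (q(x)/x^2) y = 0:
  p(x) = -17/10,  q(x) = -x^2 + 2x + 1/2.
Indicial equation: r(r-1) + (-17/10) r + (1/2) = 0 -> roots r_1 = 5/2, r_2 = 1/5.
Take r = r_1 = 5/2. Let y(x) = x^r sum_{n>=0} a_n x^n with a_0 = 1.
Substitute y = x^r sum a_n x^n and match x^{r+n}. The recurrence is
  D(n) a_n + 2 a_{n-1} - 1 a_{n-2} = 0,  where D(n) = (r+n)(r+n-1) + (-17/10)(r+n) + (1/2).
  a_n = [-2 a_{n-1} + 1 a_{n-2}] / D(n).
Since the indicial polynomial factors as (r - r_1)(r - r_2), D(n) = (r_1 + n - r_1)(r_1 + n - r_2) = n(n + 23/10).
Evaluating step by step (a_0 = 1):
  n = 1: D(1) = 1(1 + 23/10) = 33/10; numerator = -2(1) = -2; a_1 = (-2)/(33/10) = -20/33
  n = 2: D(2) = 2(2 + 23/10) = 43/5; numerator = -2(-20/33) + 1(1) = 73/33; a_2 = (73/33)/(43/5) = 365/1419
  n = 3: D(3) = 3(3 + 23/10) = 159/10; numerator = -2(365/1419) + 1(-20/33) = -530/473; a_3 = (-530/473)/(159/10) = -100/1419
  n = 4: D(4) = 4(4 + 23/10) = 126/5; numerator = -2(-100/1419) + 1(365/1419) = 565/1419; a_4 = (565/1419)/(126/5) = 2825/178794
  n = 5: D(5) = 5(5 + 23/10) = 73/2; numerator = -2(2825/178794) + 1(-100/1419) = -9125/89397; a_5 = (-9125/89397)/(73/2) = -250/89397

r = 5/2; a_0 = 1; a_1 = -20/33; a_2 = 365/1419; a_3 = -100/1419; a_4 = 2825/178794; a_5 = -250/89397


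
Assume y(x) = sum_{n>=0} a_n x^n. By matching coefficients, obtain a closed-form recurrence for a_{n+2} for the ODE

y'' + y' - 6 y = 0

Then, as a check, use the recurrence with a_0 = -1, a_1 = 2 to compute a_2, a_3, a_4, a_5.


Substitute y = sum_n a_n x^n.
y''(x) has coefficient (n+2)(n+1) a_{n+2} at x^n;
y'(x) has coefficient (n+1) a_{n+1} at x^n;
-6 y(x) has coefficient -6 a_n at x^n.
Matching x^n: (n+2)(n+1) a_{n+2} + (n+1) a_{n+1} - 6 a_n = 0.
Thus a_{n+2} = [-(n+1) a_{n+1} + 6 a_n] / ((n+1)(n+2)).

Check with a_0 = -1, a_1 = 2 (apply the recurrence for n = 0, 1, 2, 3): a_0 = -1, a_1 = 2, a_2 = -4, a_3 = 10/3, a_4 = -17/6, a_5 = 47/30.

a_(n+2) = [-(n+1) a_(n+1) + 6 a_n] / ((n+1)(n+2)); check: a_0 = -1, a_1 = 2, a_2 = -4, a_3 = 10/3, a_4 = -17/6, a_5 = 47/30


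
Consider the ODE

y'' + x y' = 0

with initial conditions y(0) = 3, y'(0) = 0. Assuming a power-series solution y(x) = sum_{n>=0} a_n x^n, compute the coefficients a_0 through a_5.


Ansatz: y(x) = sum_{n>=0} a_n x^n, so y'(x) = sum_{n>=1} n a_n x^(n-1) and y''(x) = sum_{n>=2} n(n-1) a_n x^(n-2).
Substitute into P(x) y'' + Q(x) y' + R(x) y = 0 with P(x) = 1, Q(x) = x, R(x) = 0, and match powers of x.
Initial conditions: a_0 = 3, a_1 = 0.
Setting the coefficient of each power of x to zero and solving order by order (substituting the coefficients already found):
  x^0: 2 a_2 = 0  ->  a_2 = 0
  x^1: 6 a_3 + a_1 = 0  ->  6 a_3 = -a_1 = 0  ->  a_3 = 0
  x^2: 12 a_4 + 2 a_2 = 0  ->  12 a_4 = -2 a_2 = 0  ->  a_4 = 0
  x^3: 20 a_5 + 3 a_3 = 0  ->  20 a_5 = -3 a_3 = 0  ->  a_5 = 0
Truncated series: y(x) = 3 + O(x^6).

a_0 = 3; a_1 = 0; a_2 = 0; a_3 = 0; a_4 = 0; a_5 = 0


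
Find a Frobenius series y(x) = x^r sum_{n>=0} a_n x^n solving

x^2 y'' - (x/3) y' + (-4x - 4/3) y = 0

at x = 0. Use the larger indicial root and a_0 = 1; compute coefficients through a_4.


Write in Frobenius form y'' + (p(x)/x) y' + (q(x)/x^2) y = 0:
  p(x) = -1/3,  q(x) = -4x - 4/3.
Indicial equation: r(r-1) + (-1/3) r + (-4/3) = 0 -> roots r_1 = 2, r_2 = -2/3.
Take r = r_1 = 2. Let y(x) = x^r sum_{n>=0} a_n x^n with a_0 = 1.
Substitute y = x^r sum a_n x^n and match x^{r+n}. The recurrence is
  D(n) a_n - 4 a_{n-1} = 0,  where D(n) = (r+n)(r+n-1) + (-1/3)(r+n) + (-4/3).
  a_n = 4 / D(n) * a_{n-1}.
Since the indicial polynomial factors as (r - r_1)(r - r_2), D(n) = (r_1 + n - r_1)(r_1 + n - r_2) = n(n + 8/3).
Evaluating step by step (a_0 = 1):
  n = 1: D(1) = 1(1 + 8/3) = 11/3; numerator = 4(1) = 4; a_1 = (4)/(11/3) = 12/11
  n = 2: D(2) = 2(2 + 8/3) = 28/3; numerator = 4(12/11) = 48/11; a_2 = (48/11)/(28/3) = 36/77
  n = 3: D(3) = 3(3 + 8/3) = 17; numerator = 4(36/77) = 144/77; a_3 = (144/77)/(17) = 144/1309
  n = 4: D(4) = 4(4 + 8/3) = 80/3; numerator = 4(144/1309) = 576/1309; a_4 = (576/1309)/(80/3) = 108/6545

r = 2; a_0 = 1; a_1 = 12/11; a_2 = 36/77; a_3 = 144/1309; a_4 = 108/6545


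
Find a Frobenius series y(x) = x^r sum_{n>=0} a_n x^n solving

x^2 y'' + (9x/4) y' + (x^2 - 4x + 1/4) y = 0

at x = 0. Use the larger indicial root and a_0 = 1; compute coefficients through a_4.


Write in Frobenius form y'' + (p(x)/x) y' + (q(x)/x^2) y = 0:
  p(x) = 9/4,  q(x) = x^2 - 4x + 1/4.
Indicial equation: r(r-1) + (9/4) r + (1/4) = 0 -> roots r_1 = -1/4, r_2 = -1.
Take r = r_1 = -1/4. Let y(x) = x^r sum_{n>=0} a_n x^n with a_0 = 1.
Substitute y = x^r sum a_n x^n and match x^{r+n}. The recurrence is
  D(n) a_n - 4 a_{n-1} + 1 a_{n-2} = 0,  where D(n) = (r+n)(r+n-1) + (9/4)(r+n) + (1/4).
  a_n = [4 a_{n-1} - 1 a_{n-2}] / D(n).
Since the indicial polynomial factors as (r - r_1)(r - r_2), D(n) = (r_1 + n - r_1)(r_1 + n - r_2) = n(n + 3/4).
Evaluating step by step (a_0 = 1):
  n = 1: D(1) = 1(1 + 3/4) = 7/4; numerator = 4(1) = 4; a_1 = (4)/(7/4) = 16/7
  n = 2: D(2) = 2(2 + 3/4) = 11/2; numerator = 4(16/7) - 1(1) = 57/7; a_2 = (57/7)/(11/2) = 114/77
  n = 3: D(3) = 3(3 + 3/4) = 45/4; numerator = 4(114/77) - 1(16/7) = 40/11; a_3 = (40/11)/(45/4) = 32/99
  n = 4: D(4) = 4(4 + 3/4) = 19; numerator = 4(32/99) - 1(114/77) = -130/693; a_4 = (-130/693)/(19) = -130/13167

r = -1/4; a_0 = 1; a_1 = 16/7; a_2 = 114/77; a_3 = 32/99; a_4 = -130/13167


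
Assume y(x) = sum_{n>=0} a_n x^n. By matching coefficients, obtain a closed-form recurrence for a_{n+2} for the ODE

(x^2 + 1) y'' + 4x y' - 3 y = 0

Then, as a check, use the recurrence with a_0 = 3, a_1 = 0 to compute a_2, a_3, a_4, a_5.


Substitute y = sum_n a_n x^n.
(1 + 1 x^2) y'' contributes (n+2)(n+1) a_{n+2} + n(n-1) a_n at x^n.
4 x y'(x) contributes 4 n a_n at x^n.
-3 y(x) contributes -3 a_n at x^n.
Matching x^n: (n+2)(n+1) a_{n+2} + (n(n-1) + 4 n - 3) a_n = 0.
Thus a_{n+2} = (-n(n-1) - 4 n + 3) / ((n+1)(n+2)) * a_n.

Check with a_0 = 3, a_1 = 0 (apply the recurrence for n = 0, 1, 2, 3): a_0 = 3, a_1 = 0, a_2 = 9/2, a_3 = 0, a_4 = -21/8, a_5 = 0.

a_(n+2) = (-n(n-1) - 4 n + 3) / ((n+1)(n+2)) * a_n; check: a_0 = 3, a_1 = 0, a_2 = 9/2, a_3 = 0, a_4 = -21/8, a_5 = 0


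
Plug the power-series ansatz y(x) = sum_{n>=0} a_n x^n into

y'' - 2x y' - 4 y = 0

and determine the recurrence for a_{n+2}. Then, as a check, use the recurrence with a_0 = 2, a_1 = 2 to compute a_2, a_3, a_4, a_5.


Substitute y = sum_n a_n x^n.
y''(x) has coefficient (n+2)(n+1) a_{n+2} at x^n;
-2 x y'(x) has coefficient -2 n a_n at x^n (shift);
-4 y(x) has coefficient -4 a_n at x^n.
Matching x^n: (n+2)(n+1) a_{n+2} + (-2n - 4) a_n = 0.
Thus a_{n+2} = (2n + 4) / ((n+1)(n+2)) * a_n.

Check with a_0 = 2, a_1 = 2 (apply the recurrence for n = 0, 1, 2, 3): a_0 = 2, a_1 = 2, a_2 = 4, a_3 = 2, a_4 = 8/3, a_5 = 1.

a_(n+2) = (2n + 4) / ((n+1)(n+2)) * a_n; check: a_0 = 2, a_1 = 2, a_2 = 4, a_3 = 2, a_4 = 8/3, a_5 = 1


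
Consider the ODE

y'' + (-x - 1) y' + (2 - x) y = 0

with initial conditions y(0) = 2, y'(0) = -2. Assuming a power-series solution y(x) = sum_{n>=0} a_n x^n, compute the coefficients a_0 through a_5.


Ansatz: y(x) = sum_{n>=0} a_n x^n, so y'(x) = sum_{n>=1} n a_n x^(n-1) and y''(x) = sum_{n>=2} n(n-1) a_n x^(n-2).
Substitute into P(x) y'' + Q(x) y' + R(x) y = 0 with P(x) = 1, Q(x) = -x - 1, R(x) = 2 - x, and match powers of x.
Initial conditions: a_0 = 2, a_1 = -2.
Setting the coefficient of each power of x to zero and solving order by order (substituting the coefficients already found):
  x^0: 2 a_2 - a_1 + 2 a_0 = 0  ->  2 a_2 = a_1 - 2 a_0 = -6  ->  a_2 = -3
  x^1: 6 a_3 - 2 a_2 + a_1 - a_0 = 0  ->  6 a_3 = 2 a_2 - a_1 + a_0 = -2  ->  a_3 = -1/3
  x^2: 12 a_4 - 3 a_3 - a_1 = 0  ->  12 a_4 = 3 a_3 + a_1 = -3  ->  a_4 = -1/4
  x^3: 20 a_5 - 4 a_4 - a_3 - a_2 = 0  ->  20 a_5 = 4 a_4 + a_3 + a_2 = -13/3  ->  a_5 = -13/60
Truncated series: y(x) = 2 - 2 x - 3 x^2 - (1/3) x^3 - (1/4) x^4 - (13/60) x^5 + O(x^6).

a_0 = 2; a_1 = -2; a_2 = -3; a_3 = -1/3; a_4 = -1/4; a_5 = -13/60
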